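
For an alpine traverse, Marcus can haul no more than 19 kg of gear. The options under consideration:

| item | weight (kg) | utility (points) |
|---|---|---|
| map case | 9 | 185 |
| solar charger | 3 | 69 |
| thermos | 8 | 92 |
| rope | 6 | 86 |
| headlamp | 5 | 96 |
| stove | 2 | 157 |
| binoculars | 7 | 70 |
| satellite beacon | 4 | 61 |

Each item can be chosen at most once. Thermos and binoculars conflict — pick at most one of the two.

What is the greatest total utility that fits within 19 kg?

507

Density check — stove 78.50, solar charger 23.00, map case 20.56, headlamp 19.20 are the best per kg.
Map case + solar charger + headlamp + stove uses 19 of the 19 kg and totals 507.
Next best is map case + solar charger + stove + satellite beacon at 472 (18 kg) — short by 35.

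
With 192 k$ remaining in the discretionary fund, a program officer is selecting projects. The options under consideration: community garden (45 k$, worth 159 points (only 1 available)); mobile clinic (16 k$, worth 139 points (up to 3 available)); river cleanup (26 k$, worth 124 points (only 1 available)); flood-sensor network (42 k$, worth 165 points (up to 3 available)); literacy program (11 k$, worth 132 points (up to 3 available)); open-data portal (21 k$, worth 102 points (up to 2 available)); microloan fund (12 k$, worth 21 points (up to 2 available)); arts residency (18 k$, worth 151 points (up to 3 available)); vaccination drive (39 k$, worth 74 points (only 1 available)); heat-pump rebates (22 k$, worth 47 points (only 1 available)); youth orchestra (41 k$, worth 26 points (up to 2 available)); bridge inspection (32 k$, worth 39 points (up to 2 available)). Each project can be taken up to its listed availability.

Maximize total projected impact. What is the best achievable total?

1492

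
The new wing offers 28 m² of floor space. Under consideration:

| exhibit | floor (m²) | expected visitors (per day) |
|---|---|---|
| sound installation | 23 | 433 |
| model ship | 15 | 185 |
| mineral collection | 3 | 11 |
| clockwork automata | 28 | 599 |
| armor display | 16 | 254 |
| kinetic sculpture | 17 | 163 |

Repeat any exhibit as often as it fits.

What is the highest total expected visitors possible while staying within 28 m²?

599

Clockwork automata uses 28 of the 28 m² and totals 599.
Every other selection either busts 28 m² or fails to beat 599.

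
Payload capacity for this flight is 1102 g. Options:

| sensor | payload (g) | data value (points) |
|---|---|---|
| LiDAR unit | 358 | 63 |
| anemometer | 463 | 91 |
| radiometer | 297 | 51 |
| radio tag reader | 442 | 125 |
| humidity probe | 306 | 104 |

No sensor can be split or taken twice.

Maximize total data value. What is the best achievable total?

280

Density check — humidity probe 0.34, radio tag reader 0.28, anemometer 0.20, LiDAR unit 0.18 are the best per g.
Best packing: radiometer + radio tag reader + humidity probe — 1045 g, 280 total.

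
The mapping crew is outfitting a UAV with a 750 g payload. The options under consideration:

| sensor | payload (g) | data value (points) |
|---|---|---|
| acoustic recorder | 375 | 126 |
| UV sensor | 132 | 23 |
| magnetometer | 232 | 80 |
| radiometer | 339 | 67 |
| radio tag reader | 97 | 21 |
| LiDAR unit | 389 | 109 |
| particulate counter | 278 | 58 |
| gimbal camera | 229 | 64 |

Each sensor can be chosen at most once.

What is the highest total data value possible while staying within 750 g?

A density-first pass picks acoustic recorder + magnetometer + radio tag reader — 227 at 704 g.
Replace radio tag reader with UV sensor: the trade gains 2 net, giving 229 at 739 g.
The spare 11 g is too small for any remaining sensor, and no exchange beats 229.

229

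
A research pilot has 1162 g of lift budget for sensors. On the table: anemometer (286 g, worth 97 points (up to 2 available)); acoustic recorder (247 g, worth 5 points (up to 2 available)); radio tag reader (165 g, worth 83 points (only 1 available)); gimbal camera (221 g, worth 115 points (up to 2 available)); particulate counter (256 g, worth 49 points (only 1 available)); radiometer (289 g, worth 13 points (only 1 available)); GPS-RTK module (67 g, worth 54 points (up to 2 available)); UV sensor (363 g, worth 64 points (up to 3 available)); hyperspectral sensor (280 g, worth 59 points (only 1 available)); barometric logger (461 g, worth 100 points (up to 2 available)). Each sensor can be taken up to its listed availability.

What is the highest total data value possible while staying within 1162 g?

532

Density check — GPS-RTK module 0.81, gimbal camera 0.52, radio tag reader 0.50, anemometer 0.34 are the best per g.
A density-first pass picks anemometer + radio tag reader + 2×gimbal camera + 2×GPS-RTK module — 518 at 1027 g.
The 165 g tied up in radio tag reader is better spent on anemometer — total rises to 532 (1148 g).
Nothing else within 1162 g beats 532.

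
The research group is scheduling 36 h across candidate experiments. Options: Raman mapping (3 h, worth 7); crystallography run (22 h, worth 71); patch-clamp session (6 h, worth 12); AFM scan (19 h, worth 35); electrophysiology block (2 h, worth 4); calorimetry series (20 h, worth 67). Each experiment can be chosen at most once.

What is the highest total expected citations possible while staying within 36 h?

94

A density-first pass picks Raman mapping + patch-clamp session + electrophysiology block + calorimetry series — 90 at 31 h.
The 20 h tied up in calorimetry series is better spent on crystallography run — total rises to 94 (33 h).
Nothing else within 36 h beats 94.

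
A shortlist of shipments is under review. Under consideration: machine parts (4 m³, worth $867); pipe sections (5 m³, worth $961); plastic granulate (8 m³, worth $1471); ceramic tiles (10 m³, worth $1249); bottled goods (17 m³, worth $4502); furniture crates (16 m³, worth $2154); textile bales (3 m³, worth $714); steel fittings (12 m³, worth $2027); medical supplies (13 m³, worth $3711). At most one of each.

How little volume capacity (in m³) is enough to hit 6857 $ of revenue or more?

29

Need the lightest bundle worth ≥ 6857.
machine parts + pipe sections + bottled goods + textile bales reaches 7044 using 29 m³.
No combination under 29 m³ hits 6857.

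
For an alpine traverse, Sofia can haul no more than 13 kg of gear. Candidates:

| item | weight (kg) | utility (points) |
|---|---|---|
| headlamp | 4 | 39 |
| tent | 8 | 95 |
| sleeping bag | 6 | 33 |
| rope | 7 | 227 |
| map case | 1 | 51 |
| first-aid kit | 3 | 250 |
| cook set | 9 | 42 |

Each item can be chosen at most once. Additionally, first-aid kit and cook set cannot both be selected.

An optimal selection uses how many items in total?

Optimal total is 528.
For example rope + map case + first-aid kit achieves it, using 11 kg.
All optima have 3 items.

3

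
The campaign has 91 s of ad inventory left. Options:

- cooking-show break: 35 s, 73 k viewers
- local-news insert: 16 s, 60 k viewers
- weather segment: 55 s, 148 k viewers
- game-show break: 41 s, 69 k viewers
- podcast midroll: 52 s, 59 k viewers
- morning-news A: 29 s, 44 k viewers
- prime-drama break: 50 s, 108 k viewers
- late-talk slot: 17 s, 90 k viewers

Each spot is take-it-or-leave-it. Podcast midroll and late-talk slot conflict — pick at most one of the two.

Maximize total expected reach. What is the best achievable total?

298

Density check — late-talk slot 5.29, local-news insert 3.75, weather segment 2.69, prime-drama break 2.16 are the best per s.
Local-news insert + weather segment + late-talk slot uses 88 of the 91 s and totals 298.
Next best is local-news insert + prime-drama break + late-talk slot at 258 (83 s) — short by 40.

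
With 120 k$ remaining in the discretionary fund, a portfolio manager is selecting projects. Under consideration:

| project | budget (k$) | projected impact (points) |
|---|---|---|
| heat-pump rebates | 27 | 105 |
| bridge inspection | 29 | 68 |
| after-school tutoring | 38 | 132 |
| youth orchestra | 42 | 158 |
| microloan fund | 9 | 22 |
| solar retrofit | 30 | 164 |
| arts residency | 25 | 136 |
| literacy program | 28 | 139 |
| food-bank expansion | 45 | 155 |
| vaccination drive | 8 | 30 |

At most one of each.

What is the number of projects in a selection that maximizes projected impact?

Best achievable projected impact is 574.
heat-pump rebates + solar retrofit + arts residency + literacy program + vaccination drive hits 574 at 118 k$.
All optima have 5 projects.

5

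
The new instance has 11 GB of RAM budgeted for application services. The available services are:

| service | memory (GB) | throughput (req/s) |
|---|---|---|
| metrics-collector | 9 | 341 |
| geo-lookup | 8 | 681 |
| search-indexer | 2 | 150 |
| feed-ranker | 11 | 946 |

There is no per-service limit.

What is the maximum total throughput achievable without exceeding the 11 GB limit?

Best packing: feed-ranker — 11 GB, 946 total.

946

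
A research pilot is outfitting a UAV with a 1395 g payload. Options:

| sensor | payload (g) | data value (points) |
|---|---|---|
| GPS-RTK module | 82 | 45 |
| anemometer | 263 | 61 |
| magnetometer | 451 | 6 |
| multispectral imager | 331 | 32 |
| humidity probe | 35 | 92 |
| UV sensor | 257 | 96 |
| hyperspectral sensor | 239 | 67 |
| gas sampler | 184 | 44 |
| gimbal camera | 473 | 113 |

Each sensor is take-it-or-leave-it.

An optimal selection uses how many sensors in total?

6

Best achievable data value is 474.
For example GPS-RTK module + anemometer + humidity probe + UV sensor + hyperspectral sensor + gimbal camera achieves it, using 1349 g.
Every optimal selection uses 6 sensors.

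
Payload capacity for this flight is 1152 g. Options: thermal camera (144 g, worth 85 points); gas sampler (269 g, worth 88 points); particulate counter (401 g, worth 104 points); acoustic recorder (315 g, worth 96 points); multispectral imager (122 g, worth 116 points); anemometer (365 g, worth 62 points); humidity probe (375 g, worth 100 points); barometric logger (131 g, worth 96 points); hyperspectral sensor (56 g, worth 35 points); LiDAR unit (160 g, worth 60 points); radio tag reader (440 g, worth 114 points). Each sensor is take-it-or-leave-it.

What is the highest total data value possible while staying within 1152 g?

541

Ranking by ratio (data value/g): multispectral imager 0.95, barometric logger 0.73, hyperspectral sensor 0.62, thermal camera 0.59.
The ratio heuristic lands on thermal camera + gas sampler + multispectral imager + barometric logger + hyperspectral sensor + LiDAR unit (480) but leaves 270 g idle.
The 56 g tied up in hyperspectral sensor is better spent on acoustic recorder — total rises to 541 (1141 g).
Every other selection either busts 1152 g or fails to beat 541.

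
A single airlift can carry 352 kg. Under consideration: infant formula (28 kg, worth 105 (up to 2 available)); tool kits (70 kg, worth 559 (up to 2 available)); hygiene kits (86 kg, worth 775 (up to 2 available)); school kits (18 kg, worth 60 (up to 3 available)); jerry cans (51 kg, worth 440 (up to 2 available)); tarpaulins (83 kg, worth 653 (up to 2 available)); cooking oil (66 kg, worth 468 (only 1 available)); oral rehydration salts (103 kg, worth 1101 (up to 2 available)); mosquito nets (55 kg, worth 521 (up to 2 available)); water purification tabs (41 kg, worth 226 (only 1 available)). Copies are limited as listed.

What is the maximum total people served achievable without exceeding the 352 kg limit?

Greedy by ratio would take infant formula + 2×oral rehydration salts + 2×mosquito nets: 344 kg used, total 3349.
Dropping infant formula and mosquito nets frees 83 kg; slotting in hygiene kits (86 kg) lifts the total to 3498 at 347 kg.
The spare 5 kg is too small for any remaining supply, and no exchange beats 3498.

3498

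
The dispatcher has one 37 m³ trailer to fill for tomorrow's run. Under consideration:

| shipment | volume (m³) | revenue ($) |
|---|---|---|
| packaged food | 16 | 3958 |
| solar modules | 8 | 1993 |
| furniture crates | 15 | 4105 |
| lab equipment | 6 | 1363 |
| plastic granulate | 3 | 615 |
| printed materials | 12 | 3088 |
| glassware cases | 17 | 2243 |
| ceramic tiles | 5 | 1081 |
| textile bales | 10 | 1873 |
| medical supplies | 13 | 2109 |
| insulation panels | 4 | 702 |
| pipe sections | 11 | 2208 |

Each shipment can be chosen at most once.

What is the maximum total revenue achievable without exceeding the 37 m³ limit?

9426

By revenue per m³: furniture crates 273.67, printed materials 257.33, solar modules 249.12, packaged food 247.38 lead.
The ratio heuristic lands on solar modules + furniture crates + printed materials (9186) but leaves 2 m³ idle.
Replace solar modules and printed materials with packaged food + lab equipment: the trade gains 240 net, giving 9426 at 37 m³.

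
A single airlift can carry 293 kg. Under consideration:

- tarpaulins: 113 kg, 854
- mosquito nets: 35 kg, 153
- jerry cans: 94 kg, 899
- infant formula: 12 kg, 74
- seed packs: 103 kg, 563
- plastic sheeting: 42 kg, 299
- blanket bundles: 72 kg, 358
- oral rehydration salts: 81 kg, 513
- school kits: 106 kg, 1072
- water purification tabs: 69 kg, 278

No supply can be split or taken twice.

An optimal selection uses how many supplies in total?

4

Optimal total is 2558.
For example jerry cans + infant formula + oral rehydration salts + school kits achieves it, using 293 kg.
Any selection reaching 2558 contains exactly 4 supplies.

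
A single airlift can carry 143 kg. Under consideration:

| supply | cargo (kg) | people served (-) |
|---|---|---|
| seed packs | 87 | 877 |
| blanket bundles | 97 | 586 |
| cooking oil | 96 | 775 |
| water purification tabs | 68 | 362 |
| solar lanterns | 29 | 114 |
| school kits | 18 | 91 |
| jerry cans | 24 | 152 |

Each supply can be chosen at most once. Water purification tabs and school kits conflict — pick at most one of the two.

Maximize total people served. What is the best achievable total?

Taking the top-ratio supplies first gives seed packs + school kits + jerry cans for 1120 (129 kg).
The 18 kg tied up in school kits is better spent on solar lanterns — total rises to 1143 (140 kg).
The closest alternative, seed packs + school kits + jerry cans, reaches only 1120.

1143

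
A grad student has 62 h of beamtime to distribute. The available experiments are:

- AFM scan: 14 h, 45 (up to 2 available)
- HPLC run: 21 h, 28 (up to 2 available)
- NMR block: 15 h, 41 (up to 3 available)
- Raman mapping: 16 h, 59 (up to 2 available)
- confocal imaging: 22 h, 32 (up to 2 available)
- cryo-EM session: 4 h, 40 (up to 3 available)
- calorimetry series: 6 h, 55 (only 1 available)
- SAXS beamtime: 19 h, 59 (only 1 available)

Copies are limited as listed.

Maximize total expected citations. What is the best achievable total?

324

Filling by ratio: 2×Raman mapping + 3×cryo-EM session + calorimetry series for 293, with 12 h left unused.
Dropping Raman mapping frees 16 h; slotting in 2×AFM scan (28 h) lifts the total to 324 at 62 h.
Every other selection either busts 62 h or exceeds an availability limit or fails to beat 324.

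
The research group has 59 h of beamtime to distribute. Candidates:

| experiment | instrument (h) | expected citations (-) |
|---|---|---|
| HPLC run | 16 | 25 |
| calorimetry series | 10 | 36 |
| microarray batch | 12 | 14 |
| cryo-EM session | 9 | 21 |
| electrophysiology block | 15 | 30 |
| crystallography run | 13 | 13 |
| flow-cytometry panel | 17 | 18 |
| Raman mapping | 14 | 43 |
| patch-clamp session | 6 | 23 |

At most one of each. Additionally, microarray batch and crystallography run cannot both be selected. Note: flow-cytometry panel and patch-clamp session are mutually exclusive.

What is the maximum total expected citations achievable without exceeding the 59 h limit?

153

Calorimetry series + cryo-EM session + electrophysiology block + Raman mapping + patch-clamp session uses 54 of the 59 h and totals 153.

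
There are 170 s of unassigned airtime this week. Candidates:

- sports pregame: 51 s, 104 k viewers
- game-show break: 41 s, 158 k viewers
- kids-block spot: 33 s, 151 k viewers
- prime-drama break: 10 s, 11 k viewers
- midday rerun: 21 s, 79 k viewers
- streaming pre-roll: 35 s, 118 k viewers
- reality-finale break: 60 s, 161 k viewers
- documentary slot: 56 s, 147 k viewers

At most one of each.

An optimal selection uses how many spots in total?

Best achievable expected reach is 588.
One optimal bundle: game-show break + kids-block spot + streaming pre-roll + reality-finale break (169 s).
Every optimal selection uses 4 spots.

4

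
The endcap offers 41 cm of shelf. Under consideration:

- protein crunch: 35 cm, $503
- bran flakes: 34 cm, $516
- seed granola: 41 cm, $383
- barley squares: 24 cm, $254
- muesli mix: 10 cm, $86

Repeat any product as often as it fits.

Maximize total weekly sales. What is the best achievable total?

516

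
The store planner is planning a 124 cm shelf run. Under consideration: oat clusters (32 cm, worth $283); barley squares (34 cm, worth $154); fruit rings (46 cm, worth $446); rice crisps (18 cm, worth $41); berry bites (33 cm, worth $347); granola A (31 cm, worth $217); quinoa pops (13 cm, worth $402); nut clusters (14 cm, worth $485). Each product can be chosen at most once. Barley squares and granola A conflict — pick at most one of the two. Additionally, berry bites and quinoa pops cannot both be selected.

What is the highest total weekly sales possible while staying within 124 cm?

1657

Taking oat clusters + fruit rings + rice crisps + quinoa pops + nut clusters: 123 cm used, 1657 in weekly sales.
The closest alternative, oat clusters + fruit rings + quinoa pops + nut clusters, reaches only 1616.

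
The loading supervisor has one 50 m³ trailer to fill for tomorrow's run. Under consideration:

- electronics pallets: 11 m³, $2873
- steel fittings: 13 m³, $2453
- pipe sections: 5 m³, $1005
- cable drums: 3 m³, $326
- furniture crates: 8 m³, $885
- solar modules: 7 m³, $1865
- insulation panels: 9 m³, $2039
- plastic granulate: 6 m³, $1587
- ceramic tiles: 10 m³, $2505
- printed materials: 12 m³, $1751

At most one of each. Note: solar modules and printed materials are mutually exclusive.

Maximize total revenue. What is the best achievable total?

11874

Electronics pallets + pipe sections + solar modules + insulation panels + plastic granulate + ceramic tiles uses 48 of the 50 m³ and totals 11874.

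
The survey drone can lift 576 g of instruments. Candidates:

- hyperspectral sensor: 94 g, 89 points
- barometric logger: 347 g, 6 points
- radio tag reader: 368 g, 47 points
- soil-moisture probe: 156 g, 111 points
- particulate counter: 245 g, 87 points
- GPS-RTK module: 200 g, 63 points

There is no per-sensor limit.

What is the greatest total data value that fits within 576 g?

Best packing: 6×hyperspectral sensor — 564 g, 534 total.

534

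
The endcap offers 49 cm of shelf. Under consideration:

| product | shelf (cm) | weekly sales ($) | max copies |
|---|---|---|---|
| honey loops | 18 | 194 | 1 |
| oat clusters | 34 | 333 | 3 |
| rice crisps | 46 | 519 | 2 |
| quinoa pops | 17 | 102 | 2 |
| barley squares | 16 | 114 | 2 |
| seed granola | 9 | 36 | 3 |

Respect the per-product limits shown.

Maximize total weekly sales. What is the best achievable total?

Ranking by ratio (weekly sales/cm): rice crisps 11.28, honey loops 10.78, oat clusters 9.79, barley squares 7.12.
Taking rice crisps: 46 cm used, 519 in weekly sales.
Every other selection either busts 49 cm or exceeds an availability limit or fails to beat 519.

519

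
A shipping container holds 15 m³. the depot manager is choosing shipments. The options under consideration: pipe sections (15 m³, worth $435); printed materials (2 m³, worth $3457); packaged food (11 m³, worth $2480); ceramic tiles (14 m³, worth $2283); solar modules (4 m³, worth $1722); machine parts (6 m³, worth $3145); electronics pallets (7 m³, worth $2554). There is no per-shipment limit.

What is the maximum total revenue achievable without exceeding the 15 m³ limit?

Best packing: 7×printed materials — 14 m³, 24199 total.

24199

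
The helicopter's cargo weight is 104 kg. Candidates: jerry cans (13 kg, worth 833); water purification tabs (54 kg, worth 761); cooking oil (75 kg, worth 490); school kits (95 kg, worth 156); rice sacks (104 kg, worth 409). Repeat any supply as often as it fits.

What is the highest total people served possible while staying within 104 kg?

6664

8×jerry cans uses 104 of the 104 kg and totals 6664.
Nothing else within 104 kg beats 6664.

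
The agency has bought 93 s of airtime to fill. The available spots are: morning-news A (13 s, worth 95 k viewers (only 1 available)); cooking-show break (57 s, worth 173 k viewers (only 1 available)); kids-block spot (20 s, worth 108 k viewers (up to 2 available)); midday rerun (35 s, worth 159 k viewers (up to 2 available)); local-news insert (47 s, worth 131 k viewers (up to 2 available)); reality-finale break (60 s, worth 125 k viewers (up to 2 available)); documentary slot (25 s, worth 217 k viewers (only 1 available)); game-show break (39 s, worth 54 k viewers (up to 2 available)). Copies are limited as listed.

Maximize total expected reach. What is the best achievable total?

Filling by ratio: morning-news A + 2×kids-block spot + documentary slot for 528, with 15 s left unused.
Replace kids-block spot with midday rerun: the trade gains 51 net, giving 579 at 93 s.

579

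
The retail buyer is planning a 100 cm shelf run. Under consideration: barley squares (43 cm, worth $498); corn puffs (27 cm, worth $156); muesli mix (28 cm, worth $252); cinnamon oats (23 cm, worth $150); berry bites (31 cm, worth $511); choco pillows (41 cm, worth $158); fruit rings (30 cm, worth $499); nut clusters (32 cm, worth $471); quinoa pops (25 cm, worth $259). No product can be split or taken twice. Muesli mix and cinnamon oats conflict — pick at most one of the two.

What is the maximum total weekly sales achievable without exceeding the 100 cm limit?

1481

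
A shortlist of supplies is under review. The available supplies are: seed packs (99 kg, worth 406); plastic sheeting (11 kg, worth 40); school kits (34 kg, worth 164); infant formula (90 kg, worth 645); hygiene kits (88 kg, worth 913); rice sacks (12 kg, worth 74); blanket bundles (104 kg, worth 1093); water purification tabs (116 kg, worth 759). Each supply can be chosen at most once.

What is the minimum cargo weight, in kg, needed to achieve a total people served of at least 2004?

192

Need the lightest bundle worth ≥ 2004.
hygiene kits + blanket bundles: 2006 people served at 192 kg.
No combination under 192 kg hits 2004.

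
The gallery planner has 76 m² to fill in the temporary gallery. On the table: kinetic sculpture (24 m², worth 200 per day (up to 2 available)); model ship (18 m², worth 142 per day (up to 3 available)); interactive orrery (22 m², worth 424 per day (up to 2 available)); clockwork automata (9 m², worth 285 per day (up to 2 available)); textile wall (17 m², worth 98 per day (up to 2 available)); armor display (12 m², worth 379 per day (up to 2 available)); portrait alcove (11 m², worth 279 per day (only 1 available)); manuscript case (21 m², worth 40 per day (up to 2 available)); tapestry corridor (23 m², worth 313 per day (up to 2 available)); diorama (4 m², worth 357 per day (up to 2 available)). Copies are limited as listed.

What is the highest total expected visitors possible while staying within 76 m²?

2466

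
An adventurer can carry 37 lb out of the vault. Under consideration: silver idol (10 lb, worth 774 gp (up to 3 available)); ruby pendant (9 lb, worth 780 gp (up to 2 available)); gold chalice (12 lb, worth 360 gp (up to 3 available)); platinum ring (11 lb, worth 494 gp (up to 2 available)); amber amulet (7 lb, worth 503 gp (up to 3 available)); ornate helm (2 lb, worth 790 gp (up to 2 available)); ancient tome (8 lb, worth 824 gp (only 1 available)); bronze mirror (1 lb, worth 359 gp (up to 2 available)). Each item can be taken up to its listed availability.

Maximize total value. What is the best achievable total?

4908

Greedy by ratio would take 2×ruby pendant + 2×ornate helm + ancient tome + 2×bronze mirror: 32 lb used, total 4682.
Dropping ruby pendant frees 9 lb; slotting in 2×amber amulet (14 lb) lifts the total to 4908 at 37 lb.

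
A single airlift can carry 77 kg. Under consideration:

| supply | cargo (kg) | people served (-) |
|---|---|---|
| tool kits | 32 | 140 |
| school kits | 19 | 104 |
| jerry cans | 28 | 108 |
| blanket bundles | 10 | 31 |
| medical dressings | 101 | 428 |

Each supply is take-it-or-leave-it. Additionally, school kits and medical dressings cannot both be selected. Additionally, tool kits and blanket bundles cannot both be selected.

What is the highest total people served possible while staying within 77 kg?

248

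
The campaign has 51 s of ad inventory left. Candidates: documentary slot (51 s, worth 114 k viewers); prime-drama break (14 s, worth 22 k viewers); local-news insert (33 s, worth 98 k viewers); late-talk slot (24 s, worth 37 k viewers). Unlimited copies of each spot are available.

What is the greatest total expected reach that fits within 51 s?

Ranking by ratio (expected reach/s): local-news insert 2.97, documentary slot 2.24, prime-drama break 1.57, late-talk slot 1.54.
Prime-drama break + local-news insert uses 47 of the 51 s and totals 120.
The spare 4 s is too small for any remaining spot, and no exchange beats 120.

120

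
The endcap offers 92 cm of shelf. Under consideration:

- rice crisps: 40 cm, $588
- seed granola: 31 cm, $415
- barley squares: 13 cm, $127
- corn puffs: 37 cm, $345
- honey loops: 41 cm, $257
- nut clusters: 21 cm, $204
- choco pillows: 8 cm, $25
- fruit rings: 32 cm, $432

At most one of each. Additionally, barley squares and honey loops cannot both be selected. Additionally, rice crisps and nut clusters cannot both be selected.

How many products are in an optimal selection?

4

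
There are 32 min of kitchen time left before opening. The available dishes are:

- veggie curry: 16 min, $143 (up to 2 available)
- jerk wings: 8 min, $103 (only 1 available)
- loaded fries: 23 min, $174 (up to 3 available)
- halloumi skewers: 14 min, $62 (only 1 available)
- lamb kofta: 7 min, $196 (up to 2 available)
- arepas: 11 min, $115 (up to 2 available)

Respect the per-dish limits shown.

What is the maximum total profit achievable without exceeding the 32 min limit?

Taking the top-ratio dishes first gives jerk wings + 2×lamb kofta for 495 (22 min).
Dropping jerk wings frees 8 min; slotting in veggie curry (16 min) lifts the total to 535 at 30 min.

535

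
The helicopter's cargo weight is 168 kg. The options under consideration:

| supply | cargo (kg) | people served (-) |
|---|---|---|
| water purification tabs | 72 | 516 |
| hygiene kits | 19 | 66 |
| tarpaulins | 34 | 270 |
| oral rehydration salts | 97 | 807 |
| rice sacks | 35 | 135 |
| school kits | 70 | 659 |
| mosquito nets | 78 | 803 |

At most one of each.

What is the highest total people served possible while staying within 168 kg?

1528

By people served per kg: mosquito nets 10.29, school kits 9.41, oral rehydration salts 8.32 lead.
Best packing: hygiene kits + school kits + mosquito nets — 167 kg, 1528 total.
The closest alternative, oral rehydration salts + school kits, reaches only 1466.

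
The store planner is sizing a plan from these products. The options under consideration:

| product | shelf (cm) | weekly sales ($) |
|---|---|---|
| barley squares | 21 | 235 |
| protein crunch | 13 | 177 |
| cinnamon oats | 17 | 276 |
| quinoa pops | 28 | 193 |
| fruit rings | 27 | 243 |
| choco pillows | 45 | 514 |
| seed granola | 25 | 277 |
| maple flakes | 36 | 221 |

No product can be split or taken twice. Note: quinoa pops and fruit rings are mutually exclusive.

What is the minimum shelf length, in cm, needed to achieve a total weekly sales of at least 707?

Look for the lowest-shelf combination reaching 707.
protein crunch + cinnamon oats + seed granola: 730 weekly sales at 55 cm.
No combination under 55 cm hits 707.

55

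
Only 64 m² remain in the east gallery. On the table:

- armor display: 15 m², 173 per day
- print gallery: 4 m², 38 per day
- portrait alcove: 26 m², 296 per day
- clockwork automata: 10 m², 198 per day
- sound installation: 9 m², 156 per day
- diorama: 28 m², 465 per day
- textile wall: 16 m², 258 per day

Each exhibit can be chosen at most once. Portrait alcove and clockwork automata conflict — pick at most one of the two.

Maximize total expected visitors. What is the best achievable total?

Density check — clockwork automata 19.80, sound installation 17.33, diorama 16.61, textile wall 16.12 are the best per m².
Taking clockwork automata + sound installation + diorama + textile wall: 63 m² used, 1077 in expected visitors.
Next best is armor display + clockwork automata + sound installation + diorama at 992 (62 m²) — short by 85.

1077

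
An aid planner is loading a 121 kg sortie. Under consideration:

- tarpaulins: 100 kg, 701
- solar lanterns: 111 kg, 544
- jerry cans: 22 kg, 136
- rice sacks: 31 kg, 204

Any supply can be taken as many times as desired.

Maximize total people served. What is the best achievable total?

748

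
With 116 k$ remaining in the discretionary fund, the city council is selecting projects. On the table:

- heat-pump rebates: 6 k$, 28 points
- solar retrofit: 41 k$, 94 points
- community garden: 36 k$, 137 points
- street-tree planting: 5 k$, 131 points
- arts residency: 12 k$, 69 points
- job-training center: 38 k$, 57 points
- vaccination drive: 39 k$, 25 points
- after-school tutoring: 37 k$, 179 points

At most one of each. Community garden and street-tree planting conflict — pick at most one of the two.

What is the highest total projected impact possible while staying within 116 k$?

501

Best packing: heat-pump rebates + solar retrofit + street-tree planting + arts residency + after-school tutoring — 101 k$, 501 total.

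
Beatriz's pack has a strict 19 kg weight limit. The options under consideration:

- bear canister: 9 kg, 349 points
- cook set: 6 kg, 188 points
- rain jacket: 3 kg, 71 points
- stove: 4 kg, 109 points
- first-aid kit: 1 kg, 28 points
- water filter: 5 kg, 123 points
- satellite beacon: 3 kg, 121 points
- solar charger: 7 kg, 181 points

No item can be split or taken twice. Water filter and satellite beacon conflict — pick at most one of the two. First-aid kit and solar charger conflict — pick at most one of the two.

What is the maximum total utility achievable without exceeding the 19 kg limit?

686

By utility per kg: satellite beacon 40.33, bear canister 38.78, cook set 31.33, first-aid kit 28.00 lead.
The ratio ordering already packs tightly: bear canister + cook set + first-aid kit + satellite beacon, 19 kg, 686.
Nothing else feasible within 19 kg beats 686.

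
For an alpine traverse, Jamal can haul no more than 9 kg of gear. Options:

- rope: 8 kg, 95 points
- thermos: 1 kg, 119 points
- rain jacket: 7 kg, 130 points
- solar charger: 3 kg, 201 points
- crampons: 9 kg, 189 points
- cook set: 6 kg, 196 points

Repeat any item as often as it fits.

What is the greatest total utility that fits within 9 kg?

Ranking by ratio (utility/kg): thermos 119.00, solar charger 67.00, cook set 32.67.
Best packing: 9×thermos — 9 kg, 1071 total.
Every other selection either busts 9 kg or fails to beat 1071.

1071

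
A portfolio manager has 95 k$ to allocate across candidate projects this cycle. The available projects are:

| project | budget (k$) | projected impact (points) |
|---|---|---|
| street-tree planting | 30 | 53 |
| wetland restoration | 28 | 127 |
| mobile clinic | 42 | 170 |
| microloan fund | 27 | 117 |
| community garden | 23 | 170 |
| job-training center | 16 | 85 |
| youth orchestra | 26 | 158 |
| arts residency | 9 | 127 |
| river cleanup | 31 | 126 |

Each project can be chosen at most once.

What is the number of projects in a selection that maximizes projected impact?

4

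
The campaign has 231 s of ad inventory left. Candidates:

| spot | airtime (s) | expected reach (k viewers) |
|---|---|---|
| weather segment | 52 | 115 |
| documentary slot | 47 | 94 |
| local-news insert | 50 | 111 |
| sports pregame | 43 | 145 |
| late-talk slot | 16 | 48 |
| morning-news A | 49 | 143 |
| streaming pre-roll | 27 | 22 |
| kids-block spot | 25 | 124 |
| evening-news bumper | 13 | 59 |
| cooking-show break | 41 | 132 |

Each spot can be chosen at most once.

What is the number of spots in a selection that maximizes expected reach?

6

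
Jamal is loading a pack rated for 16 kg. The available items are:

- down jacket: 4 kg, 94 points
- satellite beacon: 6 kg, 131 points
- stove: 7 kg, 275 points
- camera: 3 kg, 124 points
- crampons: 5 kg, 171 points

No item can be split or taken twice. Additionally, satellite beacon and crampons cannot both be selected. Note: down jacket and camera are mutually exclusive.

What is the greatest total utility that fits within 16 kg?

570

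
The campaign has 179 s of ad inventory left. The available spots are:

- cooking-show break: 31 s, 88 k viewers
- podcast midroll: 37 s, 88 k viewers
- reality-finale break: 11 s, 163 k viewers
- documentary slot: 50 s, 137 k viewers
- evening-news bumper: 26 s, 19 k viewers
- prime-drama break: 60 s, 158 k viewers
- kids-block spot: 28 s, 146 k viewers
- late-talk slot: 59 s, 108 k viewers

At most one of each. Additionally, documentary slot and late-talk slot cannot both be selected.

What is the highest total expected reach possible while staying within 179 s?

Taking the top-ratio spots first gives cooking-show break + podcast midroll + reality-finale break + documentary slot + kids-block spot for 622 (157 s).
Replace documentary slot with prime-drama break: the trade gains 21 net, giving 643 at 167 s.

643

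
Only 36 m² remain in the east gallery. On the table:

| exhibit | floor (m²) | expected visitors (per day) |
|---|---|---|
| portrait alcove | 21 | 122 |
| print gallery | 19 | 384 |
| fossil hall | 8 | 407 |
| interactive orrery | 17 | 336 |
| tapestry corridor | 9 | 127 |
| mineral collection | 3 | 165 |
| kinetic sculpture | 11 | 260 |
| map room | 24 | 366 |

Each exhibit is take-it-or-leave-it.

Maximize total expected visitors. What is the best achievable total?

Filling by ratio: fossil hall + tapestry corridor + mineral collection + kinetic sculpture for 959, with 5 m² left unused.
The 12 m² tied up in tapestry corridor and mineral collection is better spent on interactive orrery — total rises to 1003 (36 m²).
No other feasible combination exceeds 1003.

1003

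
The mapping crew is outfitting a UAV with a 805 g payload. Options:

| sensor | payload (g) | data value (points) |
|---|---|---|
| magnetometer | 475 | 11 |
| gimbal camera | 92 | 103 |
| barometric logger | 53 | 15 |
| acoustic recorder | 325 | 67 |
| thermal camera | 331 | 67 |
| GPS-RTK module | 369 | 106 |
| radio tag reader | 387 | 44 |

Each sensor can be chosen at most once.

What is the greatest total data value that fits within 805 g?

276

Filling by ratio: gimbal camera + barometric logger + GPS-RTK module for 224, with 291 g left unused.
The 53 g tied up in barometric logger is better spent on acoustic recorder — total rises to 276 (786 g).
Every other selection either busts 805 g or fails to beat 276.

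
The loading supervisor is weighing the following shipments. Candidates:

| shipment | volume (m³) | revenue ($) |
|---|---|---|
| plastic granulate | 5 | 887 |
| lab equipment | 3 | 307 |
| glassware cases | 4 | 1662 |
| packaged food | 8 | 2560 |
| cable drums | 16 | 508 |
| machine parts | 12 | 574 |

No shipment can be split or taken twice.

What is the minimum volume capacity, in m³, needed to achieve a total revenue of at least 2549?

Need the lightest bundle worth ≥ 2549.
packaged food reaches 2560 using 8 m³.
Any bundle with less than 8 m³ falls short of 2549.

8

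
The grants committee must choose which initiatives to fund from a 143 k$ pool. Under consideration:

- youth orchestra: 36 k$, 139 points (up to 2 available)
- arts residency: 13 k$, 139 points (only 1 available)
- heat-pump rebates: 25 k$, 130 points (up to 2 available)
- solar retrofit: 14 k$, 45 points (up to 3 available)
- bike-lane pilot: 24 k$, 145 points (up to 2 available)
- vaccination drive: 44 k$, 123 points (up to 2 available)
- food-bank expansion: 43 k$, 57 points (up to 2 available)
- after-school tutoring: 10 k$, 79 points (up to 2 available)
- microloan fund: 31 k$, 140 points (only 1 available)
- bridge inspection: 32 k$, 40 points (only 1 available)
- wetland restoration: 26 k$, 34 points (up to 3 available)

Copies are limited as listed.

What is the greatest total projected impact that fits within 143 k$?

The ratio heuristic lands on arts residency + 2×heat-pump rebates + 2×bike-lane pilot + 2×after-school tutoring (847) but leaves 12 k$ idle.
Replace heat-pump rebates with microloan fund: the trade gains 10 net, giving 857 at 137 k$.

857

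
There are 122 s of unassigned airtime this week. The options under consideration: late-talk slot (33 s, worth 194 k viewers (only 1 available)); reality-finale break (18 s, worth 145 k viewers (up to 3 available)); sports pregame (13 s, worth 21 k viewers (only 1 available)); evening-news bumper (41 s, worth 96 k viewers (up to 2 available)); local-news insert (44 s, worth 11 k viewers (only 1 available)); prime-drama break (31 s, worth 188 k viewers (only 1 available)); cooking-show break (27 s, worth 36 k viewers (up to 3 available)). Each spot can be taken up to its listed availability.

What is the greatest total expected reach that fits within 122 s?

817

Best packing: late-talk slot + 3×reality-finale break + prime-drama break — 118 s, 817 total.
The spare 4 s is too small for any remaining spot, and no exchange beats 817.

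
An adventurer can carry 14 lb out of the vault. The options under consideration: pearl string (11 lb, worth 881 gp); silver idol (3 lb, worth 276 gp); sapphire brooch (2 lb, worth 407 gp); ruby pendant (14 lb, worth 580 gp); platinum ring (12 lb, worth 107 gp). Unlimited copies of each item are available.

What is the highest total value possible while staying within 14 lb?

2849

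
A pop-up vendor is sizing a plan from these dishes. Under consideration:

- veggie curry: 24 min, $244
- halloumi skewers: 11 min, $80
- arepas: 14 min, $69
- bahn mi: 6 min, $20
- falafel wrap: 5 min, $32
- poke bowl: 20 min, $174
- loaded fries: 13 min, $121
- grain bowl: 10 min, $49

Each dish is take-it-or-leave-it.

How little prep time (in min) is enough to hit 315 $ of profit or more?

35

Need the lightest bundle worth ≥ 315.
Taking veggie curry + halloumi skewers gives 324 (≥ 315) for 35 min.
No combination under 35 min hits 315.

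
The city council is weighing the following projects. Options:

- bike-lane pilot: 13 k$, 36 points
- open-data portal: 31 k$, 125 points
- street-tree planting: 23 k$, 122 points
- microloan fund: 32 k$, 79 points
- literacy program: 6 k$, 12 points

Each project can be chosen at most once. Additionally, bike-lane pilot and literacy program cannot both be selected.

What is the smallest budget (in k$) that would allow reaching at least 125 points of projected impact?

29

Need the lightest bundle worth ≥ 125.
street-tree planting + literacy program reaches 134 using 29 k$.
Any bundle with less than 29 k$ falls short of 125.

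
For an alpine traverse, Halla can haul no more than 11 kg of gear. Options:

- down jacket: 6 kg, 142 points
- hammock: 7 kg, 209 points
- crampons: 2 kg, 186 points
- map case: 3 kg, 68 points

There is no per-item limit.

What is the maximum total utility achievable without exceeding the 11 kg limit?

930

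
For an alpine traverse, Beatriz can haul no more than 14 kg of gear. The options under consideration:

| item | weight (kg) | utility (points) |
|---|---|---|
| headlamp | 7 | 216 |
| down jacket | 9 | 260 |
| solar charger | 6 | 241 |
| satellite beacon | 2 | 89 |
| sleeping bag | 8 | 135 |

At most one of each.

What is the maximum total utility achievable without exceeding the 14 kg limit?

457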